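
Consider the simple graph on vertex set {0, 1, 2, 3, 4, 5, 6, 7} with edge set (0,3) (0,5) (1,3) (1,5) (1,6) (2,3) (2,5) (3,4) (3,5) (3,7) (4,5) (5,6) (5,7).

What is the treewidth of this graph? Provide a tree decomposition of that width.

Treewidth 2.
One optimal decomposition is:
Bags: B1 = {1, 3, 5}  B2 = {3, 4, 5}  B3 = {0, 3, 5}  B4 = {2, 3, 5}  B5 = {3, 5, 7}  B6 = {1, 5, 6}
Tree: B1–B2, B2–B3, B1–B4, B2–B5, B1–B6

Every bag has size at most 3, so the width is 3 − 1 = 2 and tw(G) ≤ 2. On the other hand G contains the 3-clique {0, 3, 5}. A clique must lie in a single bag of any decomposition, so no decomposition can have width below 2. Combining the bounds, tw(G) = 2.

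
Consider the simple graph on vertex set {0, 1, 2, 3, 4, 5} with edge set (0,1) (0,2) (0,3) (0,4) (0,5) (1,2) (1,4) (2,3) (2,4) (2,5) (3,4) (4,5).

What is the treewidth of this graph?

A width-3 tree decomposition is:
Bags: B1 = {0, 1, 2, 4}  B2 = {0, 2, 4, 5}  B3 = {0, 2, 3, 4}
Tree: B1–B2, B2–B3
Each bag holds 4 vertices, so the decomposition has width 3, which upper-bounds the treewidth. For the lower bound, the 4 vertices {0, 1, 2, 4} are pairwise adjacent, and any tree decomposition puts a clique entirely inside one bag — forcing width ≥ 3. Hence tw(G) = 3 exactly.

3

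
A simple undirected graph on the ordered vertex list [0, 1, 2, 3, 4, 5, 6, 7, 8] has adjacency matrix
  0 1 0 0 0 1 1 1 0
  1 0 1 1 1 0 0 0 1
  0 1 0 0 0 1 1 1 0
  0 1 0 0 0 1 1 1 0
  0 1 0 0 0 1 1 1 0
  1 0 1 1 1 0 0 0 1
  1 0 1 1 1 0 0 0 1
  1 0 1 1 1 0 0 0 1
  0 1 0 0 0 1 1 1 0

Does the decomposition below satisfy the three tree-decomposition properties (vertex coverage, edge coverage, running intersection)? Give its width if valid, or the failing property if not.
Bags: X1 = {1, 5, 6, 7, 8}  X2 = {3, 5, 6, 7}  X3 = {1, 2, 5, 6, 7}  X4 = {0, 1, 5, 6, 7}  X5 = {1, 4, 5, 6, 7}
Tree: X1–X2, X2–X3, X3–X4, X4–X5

No — edge (1,3) lies in no bag.

A tree decomposition must satisfy three properties: every vertex lies in some bag; for every edge, both endpoints lie together in some bag; and for every vertex, the bags containing it form a connected subtree. Here edge (1,3) lies in no bag, so the decomposition is invalid.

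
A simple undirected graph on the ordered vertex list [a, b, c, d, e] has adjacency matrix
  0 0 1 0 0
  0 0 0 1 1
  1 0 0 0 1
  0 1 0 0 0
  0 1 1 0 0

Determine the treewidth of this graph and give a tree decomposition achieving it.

Every bag has size at most 2, so the width is 2 − 1 = 1 and tw(G) ≤ 1. G has an edge, so its treewidth is at least 1. Combining the bounds, tw(G) = 1.

Treewidth 1.
One optimal decomposition is:
Bags: B1 = {c, e}  B2 = {a, c}  B3 = {b, e}  B4 = {b, d}
Tree: B1–B2, B1–B3, B3–B4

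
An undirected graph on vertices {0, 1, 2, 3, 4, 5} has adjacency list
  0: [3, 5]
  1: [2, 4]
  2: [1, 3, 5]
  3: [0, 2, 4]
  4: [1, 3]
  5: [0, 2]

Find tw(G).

2

A width-2 tree decomposition is:
Bags: B1 = {1, 2, 4}  B2 = {2, 3, 4}  B3 = {2, 3, 5}  B4 = {0, 3, 5}
Tree: B1–B2, B2–B3, B3–B4
The largest bag has 3 vertices, giving width 2; this decomposition certifies tw(G) ≤ 2. For the lower bound, G contains the cycle 1–4–3–2–1, so G is not a forest; only forests have treewidth ≤ 1, hence tw(G) ≥ 2. The upper and lower bounds meet at 2, so that is the treewidth.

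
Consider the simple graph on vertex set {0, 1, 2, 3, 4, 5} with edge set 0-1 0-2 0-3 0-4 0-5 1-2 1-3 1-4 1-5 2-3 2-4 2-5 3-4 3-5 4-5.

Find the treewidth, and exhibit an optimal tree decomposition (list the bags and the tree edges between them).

Treewidth 5.
One such decomposition:
Bags: B1 = {0, 1, 2, 3, 4, 5}
Tree: (single bag)

A single bag containing all 6 vertices is trivially a valid decomposition of width 5. On the other hand G contains the 6-clique {0, 1, 2, 3, 4, 5}. A clique must lie in a single bag of any decomposition, so no decomposition can have width below 5. Therefore the treewidth is 5.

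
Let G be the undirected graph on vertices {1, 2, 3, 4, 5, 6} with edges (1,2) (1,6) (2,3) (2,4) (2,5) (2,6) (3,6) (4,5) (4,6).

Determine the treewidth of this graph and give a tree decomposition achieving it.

The largest bag has 3 vertices, giving width 2; this decomposition certifies tw(G) ≤ 2. For the lower bound, the 3 vertices {2, 4, 5} are pairwise adjacent, and any tree decomposition puts a clique entirely inside one bag — forcing width ≥ 2. Combining the bounds, tw(G) = 2.

Treewidth 2.
One optimal decomposition is:
Bags: B1 = {1, 2, 6}  B2 = {2, 3, 6}  B3 = {2, 4, 6}  B4 = {2, 4, 5}
Tree: B1–B2, B2–B3, B3–B4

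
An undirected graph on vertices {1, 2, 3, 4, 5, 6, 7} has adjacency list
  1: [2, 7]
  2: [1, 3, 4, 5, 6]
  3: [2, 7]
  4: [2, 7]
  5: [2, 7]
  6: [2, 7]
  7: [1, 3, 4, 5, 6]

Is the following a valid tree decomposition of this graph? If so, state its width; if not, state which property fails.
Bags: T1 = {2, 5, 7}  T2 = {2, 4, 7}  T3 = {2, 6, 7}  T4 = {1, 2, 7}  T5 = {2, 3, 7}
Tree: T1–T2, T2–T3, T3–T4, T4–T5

Checking the three conditions: (i) the bags cover all of {1, 2, 3, 4, 5, 6, 7}; (ii) for each edge, some bag contains both endpoints; (iii) the bags containing any fixed vertex form a subtree. All hold, so the decomposition is valid with width 3 − 1 = 2.

Yes; width 2.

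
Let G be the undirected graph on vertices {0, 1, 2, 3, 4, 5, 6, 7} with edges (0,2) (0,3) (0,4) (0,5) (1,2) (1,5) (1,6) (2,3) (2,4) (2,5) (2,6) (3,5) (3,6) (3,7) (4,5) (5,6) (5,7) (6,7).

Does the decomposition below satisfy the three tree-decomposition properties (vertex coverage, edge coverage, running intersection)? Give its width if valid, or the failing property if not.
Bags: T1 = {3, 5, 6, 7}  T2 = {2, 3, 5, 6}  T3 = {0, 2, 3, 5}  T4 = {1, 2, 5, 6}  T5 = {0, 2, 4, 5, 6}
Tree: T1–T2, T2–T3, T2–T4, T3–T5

No — bags containing vertex 6 are not connected in the tree.

A tree decomposition must satisfy three properties: every vertex lies in some bag; for every edge, both endpoints lie together in some bag; and for every vertex, the bags containing it form a connected subtree. Here bags containing vertex 6 are not connected in the tree, so the decomposition is invalid.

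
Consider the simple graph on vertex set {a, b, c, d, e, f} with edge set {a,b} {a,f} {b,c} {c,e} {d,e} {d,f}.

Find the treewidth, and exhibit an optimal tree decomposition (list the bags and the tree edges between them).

Treewidth 2.
One optimal decomposition is:
Bags: B1 = {b, c, e}  B2 = {b, d, e}  B3 = {b, d, f}  B4 = {a, b, f}
Tree: B1–B2, B2–B3, B3–B4

Every bag has size at most 3, so the width is 3 − 1 = 2 and tw(G) ≤ 2. For the lower bound, G contains the cycle b–c–e–d–f–a–b, so G is not a forest; only forests have treewidth ≤ 1, hence tw(G) ≥ 2. Hence tw(G) = 2 exactly.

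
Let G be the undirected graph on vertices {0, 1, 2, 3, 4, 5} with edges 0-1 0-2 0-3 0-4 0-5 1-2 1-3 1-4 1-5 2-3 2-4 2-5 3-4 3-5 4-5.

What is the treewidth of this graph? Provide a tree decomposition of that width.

With just one bag of size 6, the width is 6 − 1 = 5, so tw(G) ≤ 5. For the lower bound, the 6 vertices {0, 1, 2, 3, 4, 5} are pairwise adjacent, and any tree decomposition puts a clique entirely inside one bag — forcing width ≥ 5. Hence tw(G) = 5 exactly.

Treewidth 5.
Bags: B1 = {0, 1, 2, 3, 4, 5}
Tree: (single bag)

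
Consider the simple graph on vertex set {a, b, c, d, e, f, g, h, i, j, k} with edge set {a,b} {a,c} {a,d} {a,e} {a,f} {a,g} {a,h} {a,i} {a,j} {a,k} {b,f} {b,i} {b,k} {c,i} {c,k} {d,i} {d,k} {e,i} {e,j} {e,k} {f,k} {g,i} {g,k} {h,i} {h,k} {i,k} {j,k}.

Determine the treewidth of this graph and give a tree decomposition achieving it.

Each bag holds 4 vertices, so the decomposition has width 3, which upper-bounds the treewidth. On the other hand G contains the 4-clique {a, e, j, k}. A clique must lie in a single bag of any decomposition, so no decomposition can have width below 3. The upper and lower bounds meet at 3, so that is the treewidth.

Treewidth 3.
One optimal decomposition is:
Bags: B1 = {a, c, i, k}  B2 = {a, b, i, k}  B3 = {a, e, i, k}  B4 = {a, h, i, k}  B5 = {a, g, i, k}  B6 = {a, d, i, k}  B7 = {a, b, f, k}  B8 = {a, e, j, k}
Tree: B1–B2, B2–B3, B1–B4, B2–B5, B5–B6, B2–B7, B3–B8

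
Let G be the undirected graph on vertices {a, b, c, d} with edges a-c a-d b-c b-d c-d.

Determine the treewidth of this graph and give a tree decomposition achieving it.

The largest bag has 3 vertices, giving width 2; this decomposition certifies tw(G) ≤ 2. On the other hand G contains the 3-clique {a, c, d}. A clique must lie in a single bag of any decomposition, so no decomposition can have width below 2. Therefore the treewidth is 2.

Treewidth 2.
One optimal decomposition is:
Bags: B1 = {b, c, d}  B2 = {a, c, d}
Tree: B1–B2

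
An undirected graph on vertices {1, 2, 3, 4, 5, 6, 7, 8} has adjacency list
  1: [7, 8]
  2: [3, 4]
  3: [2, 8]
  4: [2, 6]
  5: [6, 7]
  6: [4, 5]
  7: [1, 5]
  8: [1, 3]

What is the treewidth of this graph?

A width-2 tree decomposition is:
Bags: B1 = {1, 5, 7}  B2 = {1, 5, 6}  B3 = {1, 4, 6}  B4 = {1, 2, 4}  B5 = {1, 2, 3}  B6 = {1, 3, 8}
Tree: B1–B2, B2–B3, B3–B4, B4–B5, B5–B6
The largest bag has 3 vertices, giving width 2; this decomposition certifies tw(G) ≤ 2. For the lower bound, G contains the cycle 1–7–5–6–4–2–3–8–1, so G is not a forest; only forests have treewidth ≤ 1, hence tw(G) ≥ 2. Therefore the treewidth is 2.

2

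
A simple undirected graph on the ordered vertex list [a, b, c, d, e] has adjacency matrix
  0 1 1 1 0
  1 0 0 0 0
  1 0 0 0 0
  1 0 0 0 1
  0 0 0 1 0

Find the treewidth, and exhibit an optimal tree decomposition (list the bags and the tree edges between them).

Each bag holds 2 vertices, so the decomposition has width 1, which upper-bounds the treewidth. G has an edge, so its treewidth is at least 1. Hence tw(G) = 1 exactly.

Treewidth 1.
One such decomposition:
Bags: B1 = {a, d}  B2 = {a, c}  B3 = {d, e}  B4 = {a, b}
Tree: B1–B2, B1–B3, B1–B4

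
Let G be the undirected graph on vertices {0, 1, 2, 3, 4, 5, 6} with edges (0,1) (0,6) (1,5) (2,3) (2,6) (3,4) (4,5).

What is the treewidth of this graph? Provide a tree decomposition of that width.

Every bag has size at most 3, so the width is 3 − 1 = 2 and tw(G) ≤ 2. The edges 0–1–5–4–3–2–6–0 form a cycle, so G is not a tree and its treewidth is at least 2. Hence tw(G) = 2 exactly.

Treewidth 2.
Bags: B1 = {0, 1, 5}  B2 = {0, 4, 5}  B3 = {0, 3, 4}  B4 = {0, 2, 3}  B5 = {0, 2, 6}
Tree: B1–B2, B2–B3, B3–B4, B4–B5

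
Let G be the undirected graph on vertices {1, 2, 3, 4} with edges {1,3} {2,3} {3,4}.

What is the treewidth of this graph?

A width-1 tree decomposition is:
Bags: B1 = {3, 4}  B2 = {1, 3}  B3 = {2, 3}
Tree: B1–B2, B1–B3
The largest bag has 2 vertices, giving width 1; this decomposition certifies tw(G) ≤ 1. Any graph with an edge has treewidth ≥ 1, and G has the edge 3–4. Hence tw(G) = 1 exactly.

1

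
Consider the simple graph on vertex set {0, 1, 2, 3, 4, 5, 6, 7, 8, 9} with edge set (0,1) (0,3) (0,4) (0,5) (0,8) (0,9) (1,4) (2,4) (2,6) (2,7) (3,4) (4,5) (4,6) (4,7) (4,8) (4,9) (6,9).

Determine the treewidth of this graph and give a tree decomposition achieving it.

Treewidth 2.
One such decomposition:
Bags: B1 = {0, 4, 9}  B2 = {0, 3, 4}  B3 = {4, 6, 9}  B4 = {2, 4, 6}  B5 = {0, 4, 5}  B6 = {2, 4, 7}  B7 = {0, 1, 4}  B8 = {0, 4, 8}
Tree: B1–B2, B1–B3, B3–B4, B1–B5, B4–B6, B5–B7, B5–B8

Each bag holds 3 vertices, so the decomposition has width 2, which upper-bounds the treewidth. On the other hand G contains the 3-clique {0, 1, 4}. A clique must lie in a single bag of any decomposition, so no decomposition can have width below 2. The upper and lower bounds meet at 2, so that is the treewidth.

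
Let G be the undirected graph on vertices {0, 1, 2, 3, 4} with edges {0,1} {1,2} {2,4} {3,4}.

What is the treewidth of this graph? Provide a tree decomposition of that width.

The largest bag has 2 vertices, giving width 1; this decomposition certifies tw(G) ≤ 1. Any graph with an edge has treewidth ≥ 1, and G has the edge 3–4. The upper and lower bounds meet at 1, so that is the treewidth.

Treewidth 1.
Bags: B1 = {3, 4}  B2 = {2, 4}  B3 = {1, 2}  B4 = {0, 1}
Tree: B1–B2, B2–B3, B3–B4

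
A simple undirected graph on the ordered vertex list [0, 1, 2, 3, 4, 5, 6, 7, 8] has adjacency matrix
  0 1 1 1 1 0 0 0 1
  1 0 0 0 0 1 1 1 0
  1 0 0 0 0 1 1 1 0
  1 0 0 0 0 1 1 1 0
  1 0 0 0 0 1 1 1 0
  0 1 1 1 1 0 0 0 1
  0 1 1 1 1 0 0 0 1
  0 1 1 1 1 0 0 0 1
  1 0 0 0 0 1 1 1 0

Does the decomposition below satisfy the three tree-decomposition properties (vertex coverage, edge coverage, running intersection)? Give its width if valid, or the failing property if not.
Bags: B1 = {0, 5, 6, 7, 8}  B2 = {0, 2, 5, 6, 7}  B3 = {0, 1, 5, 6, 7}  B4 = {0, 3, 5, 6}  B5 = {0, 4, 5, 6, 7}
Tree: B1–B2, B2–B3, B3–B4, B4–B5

A tree decomposition must satisfy three properties: every vertex lies in some bag; for every edge, both endpoints lie together in some bag; and for every vertex, the bags containing it form a connected subtree. Here edge (7,3) lies in no bag, so the decomposition is invalid.

No — edge (7,3) lies in no bag.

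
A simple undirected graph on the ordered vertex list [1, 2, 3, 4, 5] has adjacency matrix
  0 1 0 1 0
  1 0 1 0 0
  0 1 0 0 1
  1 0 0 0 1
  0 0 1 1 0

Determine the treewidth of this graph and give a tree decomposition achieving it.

Treewidth 2.
One such decomposition:
Bags: B1 = {3, 4, 5}  B2 = {1, 3, 4}  B3 = {1, 2, 3}
Tree: B1–B2, B2–B3

Every bag has size at most 3, so the width is 3 − 1 = 2 and tw(G) ≤ 2. The edges 3–5–4–1–2–3 form a cycle, so G is not a tree and its treewidth is at least 2. Combining the bounds, tw(G) = 2.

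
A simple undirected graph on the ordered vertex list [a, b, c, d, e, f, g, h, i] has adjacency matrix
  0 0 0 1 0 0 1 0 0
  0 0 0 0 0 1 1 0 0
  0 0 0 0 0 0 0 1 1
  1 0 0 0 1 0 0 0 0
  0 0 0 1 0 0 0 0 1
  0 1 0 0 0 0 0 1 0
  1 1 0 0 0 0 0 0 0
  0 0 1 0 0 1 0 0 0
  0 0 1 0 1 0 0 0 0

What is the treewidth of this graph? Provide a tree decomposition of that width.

Each bag holds 3 vertices, so the decomposition has width 2, which upper-bounds the treewidth. Since h–c–i–e–d–a–g–b–f–h is a cycle in G, G is not acyclic. Forests are exactly the graphs of treewidth ≤ 1, so tw(G) ≥ 2. Combining the bounds, tw(G) = 2.

Treewidth 2.
Bags: B1 = {c, h, i}  B2 = {e, h, i}  B3 = {d, e, h}  B4 = {a, d, h}  B5 = {a, g, h}  B6 = {b, g, h}  B7 = {b, f, h}
Tree: B1–B2, B2–B3, B3–B4, B4–B5, B5–B6, B6–B7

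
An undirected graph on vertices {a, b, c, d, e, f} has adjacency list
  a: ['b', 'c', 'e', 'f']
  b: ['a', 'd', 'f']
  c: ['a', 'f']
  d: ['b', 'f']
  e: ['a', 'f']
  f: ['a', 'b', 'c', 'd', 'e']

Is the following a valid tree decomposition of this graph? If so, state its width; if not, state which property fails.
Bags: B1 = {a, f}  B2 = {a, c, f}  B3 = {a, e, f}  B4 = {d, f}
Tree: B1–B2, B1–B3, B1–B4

No — vertex b appears in no bag.

A tree decomposition must satisfy three properties: every vertex lies in some bag; for every edge, both endpoints lie together in some bag; and for every vertex, the bags containing it form a connected subtree. Here vertex b appears in no bag, so the decomposition is invalid.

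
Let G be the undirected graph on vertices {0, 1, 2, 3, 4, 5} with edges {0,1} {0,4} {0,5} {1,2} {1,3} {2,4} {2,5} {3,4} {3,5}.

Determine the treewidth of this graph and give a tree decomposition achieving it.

Treewidth 3.
One such decomposition:
Bags: B1 = {0, 2, 3, 5}  B2 = {0, 2, 3, 4}  B3 = {0, 1, 2, 3}
Tree: B1–B2, B2–B3

Every bag has size at most 4, so the width is 4 − 1 = 3 and tw(G) ≤ 3. For the lower bound: the 4 vertex sets {2,5}, {3,4}, {0}, {1} are disjoint, each induces a connected subgraph, and every pair is joined by at least one edge of G. Contracting each set to a single vertex therefore yields K_{4} as a minor, and since treewidth is minor-monotone, tw(G) ≥ tw(K_{4}) = 3. Therefore the treewidth is 3.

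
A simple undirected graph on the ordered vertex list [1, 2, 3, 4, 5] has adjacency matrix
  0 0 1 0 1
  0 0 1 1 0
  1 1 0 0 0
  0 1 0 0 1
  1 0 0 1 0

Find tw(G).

A width-2 tree decomposition is:
Bags: B1 = {1, 2, 3}  B2 = {1, 2, 4}  B3 = {1, 4, 5}
Tree: B1–B2, B2–B3
Every bag has size at most 3, so the width is 3 − 1 = 2 and tw(G) ≤ 2. Since 1–3–2–4–5–1 is a cycle in G, G is not acyclic. Forests are exactly the graphs of treewidth ≤ 1, so tw(G) ≥ 2. Combining the bounds, tw(G) = 2.

2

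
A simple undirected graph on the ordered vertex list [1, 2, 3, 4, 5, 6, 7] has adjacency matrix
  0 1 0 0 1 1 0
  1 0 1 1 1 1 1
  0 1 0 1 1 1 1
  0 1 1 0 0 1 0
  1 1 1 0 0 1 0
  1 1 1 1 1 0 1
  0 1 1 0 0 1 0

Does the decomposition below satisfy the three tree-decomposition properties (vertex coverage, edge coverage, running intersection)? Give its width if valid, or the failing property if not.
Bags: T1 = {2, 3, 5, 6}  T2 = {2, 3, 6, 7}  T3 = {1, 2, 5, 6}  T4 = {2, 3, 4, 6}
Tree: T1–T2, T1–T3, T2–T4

Yes; width 3.

Checking the three conditions: (i) the bags cover all of {1, 2, 3, 4, 5, 6, 7}; (ii) for each edge, some bag contains both endpoints; (iii) the bags containing any fixed vertex form a subtree. All hold, so the decomposition is valid with width 4 − 1 = 3.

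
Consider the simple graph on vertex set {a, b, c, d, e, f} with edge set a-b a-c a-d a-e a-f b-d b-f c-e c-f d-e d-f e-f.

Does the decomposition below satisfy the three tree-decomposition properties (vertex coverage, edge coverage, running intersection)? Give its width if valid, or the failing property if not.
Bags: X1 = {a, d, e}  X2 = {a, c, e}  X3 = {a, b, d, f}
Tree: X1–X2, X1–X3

A tree decomposition must satisfy three properties: every vertex lies in some bag; for every edge, both endpoints lie together in some bag; and for every vertex, the bags containing it form a connected subtree. Here edge (f,e) lies in no bag, so the decomposition is invalid.

No — edge (f,e) lies in no bag.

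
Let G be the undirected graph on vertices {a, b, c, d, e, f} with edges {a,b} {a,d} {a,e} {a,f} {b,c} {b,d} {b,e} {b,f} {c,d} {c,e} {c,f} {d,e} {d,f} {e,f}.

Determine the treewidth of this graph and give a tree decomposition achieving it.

The largest bag has 5 vertices, giving width 4; this decomposition certifies tw(G) ≤ 4. Conversely, {b, c, d, e, f} is a clique of size 5, and the vertices of any clique must share a bag in every tree decomposition; so some bag has ≥ 5 vertices and tw(G) ≥ 4. Therefore the treewidth is 4.

Treewidth 4.
Bags: B1 = {a, b, d, e, f}  B2 = {b, c, d, e, f}
Tree: B1–B2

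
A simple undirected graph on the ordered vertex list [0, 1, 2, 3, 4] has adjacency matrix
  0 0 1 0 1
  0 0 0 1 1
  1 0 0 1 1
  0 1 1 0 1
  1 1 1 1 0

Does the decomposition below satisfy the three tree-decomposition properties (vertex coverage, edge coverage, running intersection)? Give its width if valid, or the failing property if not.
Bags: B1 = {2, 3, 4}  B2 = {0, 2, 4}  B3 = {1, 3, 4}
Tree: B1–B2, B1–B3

Vertex coverage: the bags together contain {0, 1, 2, 3, 4}, the full vertex set. Edge coverage: each edge of G has both endpoints in at least one bag. Running intersection: for every vertex, the bags containing it form a connected subtree. All three properties hold, so this is a valid tree decomposition of width max|bag| − 1 = 2, and hence tw(G) ≤ 2.

Yes; width 2.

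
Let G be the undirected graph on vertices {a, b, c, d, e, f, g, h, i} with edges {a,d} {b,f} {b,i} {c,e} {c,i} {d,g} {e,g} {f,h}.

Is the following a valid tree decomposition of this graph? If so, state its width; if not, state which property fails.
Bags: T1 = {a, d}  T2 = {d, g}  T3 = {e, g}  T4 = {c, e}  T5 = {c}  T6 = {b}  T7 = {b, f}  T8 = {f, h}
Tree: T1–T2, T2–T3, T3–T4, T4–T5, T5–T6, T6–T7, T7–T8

No — vertex i appears in no bag.

A tree decomposition must satisfy three properties: every vertex lies in some bag; for every edge, both endpoints lie together in some bag; and for every vertex, the bags containing it form a connected subtree. Here vertex i appears in no bag, so the decomposition is invalid.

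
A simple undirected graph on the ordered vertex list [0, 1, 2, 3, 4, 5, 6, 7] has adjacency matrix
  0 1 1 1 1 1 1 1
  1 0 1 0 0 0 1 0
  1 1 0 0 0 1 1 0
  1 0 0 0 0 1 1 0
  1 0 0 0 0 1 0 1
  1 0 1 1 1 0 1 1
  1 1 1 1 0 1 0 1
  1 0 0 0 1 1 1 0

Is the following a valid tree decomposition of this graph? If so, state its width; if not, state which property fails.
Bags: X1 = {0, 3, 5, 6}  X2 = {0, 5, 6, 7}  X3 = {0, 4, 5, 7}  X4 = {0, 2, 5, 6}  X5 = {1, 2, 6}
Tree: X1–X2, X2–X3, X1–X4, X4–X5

A tree decomposition must satisfy three properties: every vertex lies in some bag; for every edge, both endpoints lie together in some bag; and for every vertex, the bags containing it form a connected subtree. Here edge (0,1) lies in no bag, so the decomposition is invalid.

No — edge (0,1) lies in no bag.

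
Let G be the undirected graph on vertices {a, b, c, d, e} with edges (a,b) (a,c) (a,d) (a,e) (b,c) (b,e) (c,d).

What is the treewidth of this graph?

2

A width-2 tree decomposition is:
Bags: B1 = {a, b, c}  B2 = {a, c, d}  B3 = {a, b, e}
Tree: B1–B2, B1–B3
Each bag holds 3 vertices, so the decomposition has width 2, which upper-bounds the treewidth. On the other hand G contains the 3-clique {a, b, e}. A clique must lie in a single bag of any decomposition, so no decomposition can have width below 2. Hence tw(G) = 2 exactly.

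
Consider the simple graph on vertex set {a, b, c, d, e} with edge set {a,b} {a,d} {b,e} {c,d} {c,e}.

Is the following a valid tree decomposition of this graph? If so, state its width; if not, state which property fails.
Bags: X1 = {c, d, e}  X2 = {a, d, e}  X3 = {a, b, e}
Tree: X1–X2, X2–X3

Vertex coverage: the bags together contain {a, b, c, d, e}, the full vertex set. Edge coverage: each edge of G has both endpoints in at least one bag. Running intersection: for every vertex, the bags containing it form a connected subtree. All three properties hold, so this is a valid tree decomposition of width max|bag| − 1 = 2, and hence tw(G) ≤ 2.

Yes; width 2.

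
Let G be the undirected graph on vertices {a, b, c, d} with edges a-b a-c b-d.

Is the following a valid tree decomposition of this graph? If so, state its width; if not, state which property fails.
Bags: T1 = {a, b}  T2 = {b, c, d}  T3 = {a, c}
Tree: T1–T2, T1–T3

No — bags containing vertex c are not connected in the tree.

A tree decomposition must satisfy three properties: every vertex lies in some bag; for every edge, both endpoints lie together in some bag; and for every vertex, the bags containing it form a connected subtree. Here bags containing vertex c are not connected in the tree, so the decomposition is invalid.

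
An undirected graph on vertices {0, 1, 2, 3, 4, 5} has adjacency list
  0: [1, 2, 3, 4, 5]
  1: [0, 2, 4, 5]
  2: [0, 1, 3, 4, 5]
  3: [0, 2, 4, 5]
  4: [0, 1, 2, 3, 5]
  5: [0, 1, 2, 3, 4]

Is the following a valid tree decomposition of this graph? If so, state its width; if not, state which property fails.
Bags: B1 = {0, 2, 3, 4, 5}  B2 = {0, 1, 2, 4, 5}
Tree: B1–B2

Checking the three conditions: (i) the bags cover all of {0, 1, 2, 3, 4, 5}; (ii) for each edge, some bag contains both endpoints; (iii) the bags containing any fixed vertex form a subtree. All hold, so the decomposition is valid with width 5 − 1 = 4.

Yes; width 4.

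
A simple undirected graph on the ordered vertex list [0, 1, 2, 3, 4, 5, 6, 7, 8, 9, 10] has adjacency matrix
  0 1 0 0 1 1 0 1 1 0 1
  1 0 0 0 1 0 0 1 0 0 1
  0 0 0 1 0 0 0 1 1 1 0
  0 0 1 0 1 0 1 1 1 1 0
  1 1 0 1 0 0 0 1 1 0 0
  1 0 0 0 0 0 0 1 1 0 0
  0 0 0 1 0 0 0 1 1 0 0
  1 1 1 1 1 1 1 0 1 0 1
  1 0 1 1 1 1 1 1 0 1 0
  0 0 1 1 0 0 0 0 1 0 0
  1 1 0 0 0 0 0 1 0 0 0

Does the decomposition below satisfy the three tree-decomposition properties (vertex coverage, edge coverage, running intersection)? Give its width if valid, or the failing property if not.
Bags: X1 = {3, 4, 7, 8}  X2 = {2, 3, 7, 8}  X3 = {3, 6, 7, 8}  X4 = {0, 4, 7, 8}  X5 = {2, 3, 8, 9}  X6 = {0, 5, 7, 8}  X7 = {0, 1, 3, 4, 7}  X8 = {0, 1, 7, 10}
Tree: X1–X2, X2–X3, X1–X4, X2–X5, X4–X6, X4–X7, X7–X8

A tree decomposition must satisfy three properties: every vertex lies in some bag; for every edge, both endpoints lie together in some bag; and for every vertex, the bags containing it form a connected subtree. Here bags containing vertex 3 are not connected in the tree, so the decomposition is invalid.

No — bags containing vertex 3 are not connected in the tree.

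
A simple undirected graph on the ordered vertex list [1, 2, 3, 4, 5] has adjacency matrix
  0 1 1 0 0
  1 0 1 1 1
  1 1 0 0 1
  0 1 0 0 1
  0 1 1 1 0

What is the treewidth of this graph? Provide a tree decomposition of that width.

Treewidth 2.
Bags: B1 = {2, 3, 5}  B2 = {1, 2, 3}  B3 = {2, 4, 5}
Tree: B1–B2, B1–B3

Each bag holds 3 vertices, so the decomposition has width 2, which upper-bounds the treewidth. Conversely, {1, 2, 3} is a clique of size 3, and the vertices of any clique must share a bag in every tree decomposition; so some bag has ≥ 3 vertices and tw(G) ≥ 2. Therefore the treewidth is 2.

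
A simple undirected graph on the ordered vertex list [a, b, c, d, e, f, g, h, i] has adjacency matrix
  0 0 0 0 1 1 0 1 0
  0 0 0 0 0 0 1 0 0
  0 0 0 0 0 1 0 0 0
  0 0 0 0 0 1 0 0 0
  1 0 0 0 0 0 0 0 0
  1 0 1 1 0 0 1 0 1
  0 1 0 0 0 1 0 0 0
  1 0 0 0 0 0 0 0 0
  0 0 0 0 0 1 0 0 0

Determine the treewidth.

1

A width-1 tree decomposition is:
Bags: B1 = {c, f}  B2 = {d, f}  B3 = {f, g}  B4 = {f, i}  B5 = {b, g}  B6 = {a, f}  B7 = {a, e}  B8 = {a, h}
Tree: B1–B2, B2–B3, B3–B4, B3–B5, B3–B6, B6–B7, B6–B8
Every bag has size at most 2, so the width is 2 − 1 = 1 and tw(G) ≤ 1. Since G has at least one edge (e.g. c–f), it is not an edgeless graph, so tw(G) ≥ 1. Therefore the treewidth is 1.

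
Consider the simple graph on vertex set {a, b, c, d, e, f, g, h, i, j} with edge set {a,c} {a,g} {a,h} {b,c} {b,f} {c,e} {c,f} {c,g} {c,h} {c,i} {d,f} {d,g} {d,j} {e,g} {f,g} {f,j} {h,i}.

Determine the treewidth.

A width-2 tree decomposition is:
Bags: B1 = {c, f, g}  B2 = {b, c, f}  B3 = {d, f, g}  B4 = {a, c, g}  B5 = {a, c, h}  B6 = {c, e, g}  B7 = {d, f, j}  B8 = {c, h, i}
Tree: B1–B2, B1–B3, B1–B4, B4–B5, B1–B6, B3–B7, B5–B8
Every bag has size at most 3, so the width is 3 − 1 = 2 and tw(G) ≤ 2. Conversely, {d, f, g} is a clique of size 3, and the vertices of any clique must share a bag in every tree decomposition; so some bag has ≥ 3 vertices and tw(G) ≥ 2. Combining the bounds, tw(G) = 2.

2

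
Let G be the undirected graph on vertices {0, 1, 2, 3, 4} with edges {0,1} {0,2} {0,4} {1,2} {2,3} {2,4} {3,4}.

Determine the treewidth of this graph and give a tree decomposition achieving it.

The largest bag has 3 vertices, giving width 2; this decomposition certifies tw(G) ≤ 2. On the other hand G contains the 3-clique {0, 1, 2}. A clique must lie in a single bag of any decomposition, so no decomposition can have width below 2. Combining the bounds, tw(G) = 2.

Treewidth 2.
One such decomposition:
Bags: B1 = {0, 2, 4}  B2 = {2, 3, 4}  B3 = {0, 1, 2}
Tree: B1–B2, B1–B3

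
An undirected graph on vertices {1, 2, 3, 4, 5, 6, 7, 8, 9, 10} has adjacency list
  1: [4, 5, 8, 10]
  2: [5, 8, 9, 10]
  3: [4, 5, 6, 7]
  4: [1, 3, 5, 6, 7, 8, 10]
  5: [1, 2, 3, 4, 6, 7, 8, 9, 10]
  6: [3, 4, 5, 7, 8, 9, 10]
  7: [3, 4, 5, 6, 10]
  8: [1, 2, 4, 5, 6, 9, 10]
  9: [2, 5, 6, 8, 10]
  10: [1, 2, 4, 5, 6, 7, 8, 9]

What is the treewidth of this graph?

4

A width-4 tree decomposition is:
Bags: B1 = {5, 6, 8, 9, 10}  B2 = {4, 5, 6, 8, 10}  B3 = {4, 5, 6, 7, 10}  B4 = {3, 4, 5, 6, 7}  B5 = {2, 5, 8, 9, 10}  B6 = {1, 4, 5, 8, 10}
Tree: B1–B2, B2–B3, B3–B4, B1–B5, B2–B6
The largest bag has 5 vertices, giving width 4; this decomposition certifies tw(G) ≤ 4. On the other hand G contains the 5-clique {2, 5, 8, 9, 10}. A clique must lie in a single bag of any decomposition, so no decomposition can have width below 4. Hence tw(G) = 4 exactly.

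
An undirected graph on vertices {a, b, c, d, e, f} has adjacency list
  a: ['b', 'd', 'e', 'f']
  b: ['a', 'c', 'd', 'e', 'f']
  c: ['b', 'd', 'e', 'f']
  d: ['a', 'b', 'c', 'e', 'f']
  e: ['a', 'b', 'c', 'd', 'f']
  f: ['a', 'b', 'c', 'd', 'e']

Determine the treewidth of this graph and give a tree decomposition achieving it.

Each bag holds 5 vertices, so the decomposition has width 4, which upper-bounds the treewidth. On the other hand G contains the 5-clique {b, c, d, e, f}. A clique must lie in a single bag of any decomposition, so no decomposition can have width below 4. The upper and lower bounds meet at 4, so that is the treewidth.

Treewidth 4.
One such decomposition:
Bags: B1 = {b, c, d, e, f}  B2 = {a, b, d, e, f}
Tree: B1–B2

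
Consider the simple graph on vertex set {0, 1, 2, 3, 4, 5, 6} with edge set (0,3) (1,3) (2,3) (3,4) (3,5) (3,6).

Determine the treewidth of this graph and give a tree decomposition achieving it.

Treewidth 1.
Bags: B1 = {2, 3}  B2 = {3, 6}  B3 = {1, 3}  B4 = {3, 4}  B5 = {3, 5}  B6 = {0, 3}
Tree: B1–B2, B2–B3, B3–B4, B1–B5, B2–B6

Every bag has size at most 2, so the width is 2 − 1 = 1 and tw(G) ≤ 1. G has an edge, so its treewidth is at least 1. Hence tw(G) = 1 exactly.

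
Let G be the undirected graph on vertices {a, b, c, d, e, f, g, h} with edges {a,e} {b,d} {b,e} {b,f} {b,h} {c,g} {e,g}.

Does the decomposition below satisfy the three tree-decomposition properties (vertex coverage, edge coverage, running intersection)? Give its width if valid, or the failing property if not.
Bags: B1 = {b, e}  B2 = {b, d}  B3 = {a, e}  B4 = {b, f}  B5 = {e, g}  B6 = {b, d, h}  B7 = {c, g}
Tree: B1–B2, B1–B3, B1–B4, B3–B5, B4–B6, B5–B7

A tree decomposition must satisfy three properties: every vertex lies in some bag; for every edge, both endpoints lie together in some bag; and for every vertex, the bags containing it form a connected subtree. Here bags containing vertex d are not connected in the tree, so the decomposition is invalid.

No — bags containing vertex d are not connected in the tree.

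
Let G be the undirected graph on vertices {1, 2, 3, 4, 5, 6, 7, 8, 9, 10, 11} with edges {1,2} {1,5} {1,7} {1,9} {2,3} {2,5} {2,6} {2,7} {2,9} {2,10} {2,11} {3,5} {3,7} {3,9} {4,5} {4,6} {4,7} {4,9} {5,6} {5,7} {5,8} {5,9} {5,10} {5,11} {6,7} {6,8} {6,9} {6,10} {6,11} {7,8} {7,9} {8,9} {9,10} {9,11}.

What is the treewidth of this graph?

4

A width-4 tree decomposition is:
Bags: B1 = {2, 5, 6, 7, 9}  B2 = {5, 6, 7, 8, 9}  B3 = {4, 5, 6, 7, 9}  B4 = {2, 5, 6, 9, 10}  B5 = {2, 5, 6, 9, 11}  B6 = {2, 3, 5, 7, 9}  B7 = {1, 2, 5, 7, 9}
Tree: B1–B2, B2–B3, B1–B4, B1–B5, B1–B6, B1–B7
Each bag holds 5 vertices, so the decomposition has width 4, which upper-bounds the treewidth. For the lower bound, the 5 vertices {5, 6, 7, 8, 9} are pairwise adjacent, and any tree decomposition puts a clique entirely inside one bag — forcing width ≥ 4. Hence tw(G) = 4 exactly.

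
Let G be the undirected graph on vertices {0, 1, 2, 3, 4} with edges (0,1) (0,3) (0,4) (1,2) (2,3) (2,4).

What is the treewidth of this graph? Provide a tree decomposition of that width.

The largest bag has 3 vertices, giving width 2; this decomposition certifies tw(G) ≤ 2. Since 1–0–3–2–1 is a cycle in G, G is not acyclic. Forests are exactly the graphs of treewidth ≤ 1, so tw(G) ≥ 2. Therefore the treewidth is 2.

Treewidth 2.
Bags: B1 = {0, 1, 2}  B2 = {0, 2, 3}  B3 = {0, 2, 4}
Tree: B1–B2, B2–B3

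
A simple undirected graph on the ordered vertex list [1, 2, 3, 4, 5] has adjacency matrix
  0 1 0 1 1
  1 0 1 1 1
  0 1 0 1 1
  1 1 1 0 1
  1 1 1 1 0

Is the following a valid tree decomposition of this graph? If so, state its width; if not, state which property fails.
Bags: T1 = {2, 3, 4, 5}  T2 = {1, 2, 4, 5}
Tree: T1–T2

Vertex coverage: the bags together contain {1, 2, 3, 4, 5}, the full vertex set. Edge coverage: each edge of G has both endpoints in at least one bag. Running intersection: for every vertex, the bags containing it form a connected subtree. All three properties hold, so this is a valid tree decomposition of width max|bag| − 1 = 3, and hence tw(G) ≤ 3.

Yes; width 3.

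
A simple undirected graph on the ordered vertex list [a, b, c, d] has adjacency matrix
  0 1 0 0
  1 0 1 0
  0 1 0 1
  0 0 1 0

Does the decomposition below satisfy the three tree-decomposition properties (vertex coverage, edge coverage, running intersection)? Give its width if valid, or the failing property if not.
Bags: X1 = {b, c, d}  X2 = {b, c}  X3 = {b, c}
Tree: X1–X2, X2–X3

A tree decomposition must satisfy three properties: every vertex lies in some bag; for every edge, both endpoints lie together in some bag; and for every vertex, the bags containing it form a connected subtree. Here vertex a appears in no bag, so the decomposition is invalid.

No — vertex a appears in no bag.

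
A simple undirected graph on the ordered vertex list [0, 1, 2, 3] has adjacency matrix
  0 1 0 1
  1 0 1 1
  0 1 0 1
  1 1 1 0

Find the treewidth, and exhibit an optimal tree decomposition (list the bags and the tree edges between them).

Treewidth 2.
One such decomposition:
Bags: B1 = {0, 1, 3}  B2 = {1, 2, 3}
Tree: B1–B2

Every bag has size at most 3, so the width is 3 − 1 = 2 and tw(G) ≤ 2. Conversely, {0, 1, 3} is a clique of size 3, and the vertices of any clique must share a bag in every tree decomposition; so some bag has ≥ 3 vertices and tw(G) ≥ 2. Hence tw(G) = 2 exactly.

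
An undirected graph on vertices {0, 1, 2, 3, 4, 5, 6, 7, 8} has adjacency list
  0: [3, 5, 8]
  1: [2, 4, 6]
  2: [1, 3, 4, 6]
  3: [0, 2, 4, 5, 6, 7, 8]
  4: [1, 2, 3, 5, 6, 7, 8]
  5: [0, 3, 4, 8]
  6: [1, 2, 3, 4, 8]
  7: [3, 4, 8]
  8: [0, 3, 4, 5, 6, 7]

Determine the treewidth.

3

A width-3 tree decomposition is:
Bags: B1 = {3, 4, 5, 8}  B2 = {3, 4, 6, 8}  B3 = {3, 4, 7, 8}  B4 = {2, 3, 4, 6}  B5 = {1, 2, 4, 6}  B6 = {0, 3, 5, 8}
Tree: B1–B2, B2–B3, B2–B4, B4–B5, B1–B6
Every bag has size at most 4, so the width is 4 − 1 = 3 and tw(G) ≤ 3. Conversely, {1, 2, 4, 6} is a clique of size 4, and the vertices of any clique must share a bag in every tree decomposition; so some bag has ≥ 4 vertices and tw(G) ≥ 3. Combining the bounds, tw(G) = 3.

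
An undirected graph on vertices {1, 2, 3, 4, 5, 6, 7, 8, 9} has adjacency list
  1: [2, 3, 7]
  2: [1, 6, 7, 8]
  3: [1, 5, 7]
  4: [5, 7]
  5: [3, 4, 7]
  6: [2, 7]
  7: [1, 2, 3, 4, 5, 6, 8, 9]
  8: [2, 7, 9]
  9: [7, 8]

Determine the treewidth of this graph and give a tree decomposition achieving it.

The largest bag has 3 vertices, giving width 2; this decomposition certifies tw(G) ≤ 2. For the lower bound, the 3 vertices {2, 7, 8} are pairwise adjacent, and any tree decomposition puts a clique entirely inside one bag — forcing width ≥ 2. Hence tw(G) = 2 exactly.

Treewidth 2.
One such decomposition:
Bags: B1 = {3, 5, 7}  B2 = {1, 3, 7}  B3 = {1, 2, 7}  B4 = {2, 7, 8}  B5 = {2, 6, 7}  B6 = {4, 5, 7}  B7 = {7, 8, 9}
Tree: B1–B2, B2–B3, B3–B4, B3–B5, B1–B6, B4–B7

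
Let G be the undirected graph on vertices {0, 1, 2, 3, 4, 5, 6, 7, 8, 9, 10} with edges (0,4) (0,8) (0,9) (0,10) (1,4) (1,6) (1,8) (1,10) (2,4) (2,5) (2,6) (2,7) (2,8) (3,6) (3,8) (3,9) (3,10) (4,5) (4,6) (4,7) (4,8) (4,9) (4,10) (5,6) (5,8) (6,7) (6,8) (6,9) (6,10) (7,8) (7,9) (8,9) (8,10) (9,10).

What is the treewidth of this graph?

4

A width-4 tree decomposition is:
Bags: B1 = {4, 6, 8, 9, 10}  B2 = {4, 6, 7, 8, 9}  B3 = {2, 4, 6, 7, 8}  B4 = {2, 4, 5, 6, 8}  B5 = {1, 4, 6, 8, 10}  B6 = {3, 6, 8, 9, 10}  B7 = {0, 4, 8, 9, 10}
Tree: B1–B2, B2–B3, B3–B4, B1–B5, B1–B6, B1–B7
The largest bag has 5 vertices, giving width 4; this decomposition certifies tw(G) ≤ 4. Conversely, {3, 6, 8, 9, 10} is a clique of size 5, and the vertices of any clique must share a bag in every tree decomposition; so some bag has ≥ 5 vertices and tw(G) ≥ 4. Hence tw(G) = 4 exactly.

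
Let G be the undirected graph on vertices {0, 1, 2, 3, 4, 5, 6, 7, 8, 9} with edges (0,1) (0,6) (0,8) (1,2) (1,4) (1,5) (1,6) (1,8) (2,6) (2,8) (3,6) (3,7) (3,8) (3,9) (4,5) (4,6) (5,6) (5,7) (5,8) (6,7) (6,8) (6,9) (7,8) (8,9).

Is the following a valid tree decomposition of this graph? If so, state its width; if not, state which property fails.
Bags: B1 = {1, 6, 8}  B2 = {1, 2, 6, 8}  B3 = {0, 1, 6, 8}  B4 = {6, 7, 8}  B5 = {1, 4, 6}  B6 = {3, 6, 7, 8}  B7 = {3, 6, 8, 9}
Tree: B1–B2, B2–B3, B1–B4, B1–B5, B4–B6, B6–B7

A tree decomposition must satisfy three properties: every vertex lies in some bag; for every edge, both endpoints lie together in some bag; and for every vertex, the bags containing it form a connected subtree. Here vertex 5 appears in no bag, so the decomposition is invalid.

No — vertex 5 appears in no bag.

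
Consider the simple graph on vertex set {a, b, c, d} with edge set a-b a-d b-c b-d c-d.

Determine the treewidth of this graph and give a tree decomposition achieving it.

Treewidth 2.
One optimal decomposition is:
Bags: B1 = {b, c, d}  B2 = {a, b, d}
Tree: B1–B2

Each bag holds 3 vertices, so the decomposition has width 2, which upper-bounds the treewidth. For the lower bound, the 3 vertices {b, c, d} are pairwise adjacent, and any tree decomposition puts a clique entirely inside one bag — forcing width ≥ 2. Combining the bounds, tw(G) = 2.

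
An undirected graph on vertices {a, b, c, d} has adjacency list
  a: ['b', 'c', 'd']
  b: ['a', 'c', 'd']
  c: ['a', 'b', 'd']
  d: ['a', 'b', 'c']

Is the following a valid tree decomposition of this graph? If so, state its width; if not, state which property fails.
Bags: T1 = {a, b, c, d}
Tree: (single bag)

Yes; width 3.

Vertex coverage: the bags together contain {a, b, c, d}, the full vertex set. Edge coverage: each edge of G has both endpoints in at least one bag. Running intersection: for every vertex, the bags containing it form a connected subtree. All three properties hold, so this is a valid tree decomposition of width max|bag| − 1 = 3, and hence tw(G) ≤ 3.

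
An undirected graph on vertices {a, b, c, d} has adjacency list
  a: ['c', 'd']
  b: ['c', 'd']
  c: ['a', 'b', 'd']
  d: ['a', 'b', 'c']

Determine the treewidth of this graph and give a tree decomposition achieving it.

The largest bag has 3 vertices, giving width 2; this decomposition certifies tw(G) ≤ 2. On the other hand G contains the 3-clique {a, c, d}. A clique must lie in a single bag of any decomposition, so no decomposition can have width below 2. Combining the bounds, tw(G) = 2.

Treewidth 2.
One such decomposition:
Bags: B1 = {b, c, d}  B2 = {a, c, d}
Tree: B1–B2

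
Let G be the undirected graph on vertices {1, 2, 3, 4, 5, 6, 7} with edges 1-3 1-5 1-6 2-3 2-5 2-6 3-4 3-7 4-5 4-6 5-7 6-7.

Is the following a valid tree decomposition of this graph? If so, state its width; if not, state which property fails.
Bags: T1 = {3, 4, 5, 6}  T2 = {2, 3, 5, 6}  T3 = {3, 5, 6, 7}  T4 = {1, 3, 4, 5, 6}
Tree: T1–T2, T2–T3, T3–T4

A tree decomposition must satisfy three properties: every vertex lies in some bag; for every edge, both endpoints lie together in some bag; and for every vertex, the bags containing it form a connected subtree. Here bags containing vertex 4 are not connected in the tree, so the decomposition is invalid.

No — bags containing vertex 4 are not connected in the tree.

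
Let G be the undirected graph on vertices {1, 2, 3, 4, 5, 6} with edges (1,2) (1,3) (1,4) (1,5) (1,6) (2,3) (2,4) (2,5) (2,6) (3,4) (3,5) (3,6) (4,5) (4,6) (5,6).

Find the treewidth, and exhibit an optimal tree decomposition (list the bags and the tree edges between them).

With just one bag of size 6, the width is 6 − 1 = 5, so tw(G) ≤ 5. Conversely, {1, 2, 3, 4, 5, 6} is a clique of size 6, and the vertices of any clique must share a bag in every tree decomposition; so some bag has ≥ 6 vertices and tw(G) ≥ 5. Hence tw(G) = 5 exactly.

Treewidth 5.
Bags: B1 = {1, 2, 3, 4, 5, 6}
Tree: (single bag)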